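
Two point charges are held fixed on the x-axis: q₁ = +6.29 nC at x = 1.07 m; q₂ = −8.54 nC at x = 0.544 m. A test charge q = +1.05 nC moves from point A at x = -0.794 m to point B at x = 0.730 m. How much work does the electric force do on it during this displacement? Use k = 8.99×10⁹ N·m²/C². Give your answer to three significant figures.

2.30×10⁻⁷ J

The work done by the electric force is W_field = −ΔU = −q(V_B − V_A) = q(V_A − V_B).
At A: distances to the source charges are 1.86 m, 1.34 m; V_A = Σ kqᵢ/rᵢ = -27.0 V.
At B: distances to the source charges are 0.340 m, 0.186 m; V_B = Σ kqᵢ/rᵢ = -246 V.
ΔV = V_B − V_A = -219 V.
W_field = −qΔV = −(1.05×10⁻⁹ C)(-219 V) = 2.30×10⁻⁷ J.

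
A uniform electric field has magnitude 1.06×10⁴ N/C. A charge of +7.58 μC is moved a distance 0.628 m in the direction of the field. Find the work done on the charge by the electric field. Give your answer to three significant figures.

0.0505 J

The potential change for a displacement 0.628 m in the direction of the field is ΔV = −Ed = -6660 V.
W_field = −qΔV = 0.0505 J.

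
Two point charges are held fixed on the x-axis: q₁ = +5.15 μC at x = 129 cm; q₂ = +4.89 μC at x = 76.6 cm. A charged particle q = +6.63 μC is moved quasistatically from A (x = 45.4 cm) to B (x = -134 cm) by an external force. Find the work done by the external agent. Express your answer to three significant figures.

For quasistatic motion the external work equals the change in potential energy: W_ext = qΔV = q(V_B − V_A).
At A: distances to the source charges are 0.836 m, 0.312 m; V_A = Σ kqᵢ/rᵢ = 1.96×10⁵ V.
At B: distances to the source charges are 2.63 m, 2.11 m; V_B = Σ kqᵢ/rᵢ = 3.85×10⁴ V.
ΔV = V_B − V_A = -1.58×10⁵ V.
W_ext = qΔV = (6.63×10⁻⁶ C)(-1.58×10⁵ V) = -1.05 J.

-1.05 J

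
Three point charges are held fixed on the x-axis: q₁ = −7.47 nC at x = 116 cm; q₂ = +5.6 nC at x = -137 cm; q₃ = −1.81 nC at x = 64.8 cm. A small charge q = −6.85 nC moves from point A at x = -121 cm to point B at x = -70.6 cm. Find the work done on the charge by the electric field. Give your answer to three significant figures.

The work done by the electric force is W_field = −ΔU = −q(V_B − V_A) = q(V_A − V_B).
At A: distances to the source charges are 2.37 m, 0.160 m, 1.86 m; V_A = Σ kqᵢ/rᵢ = 278 V.
At B: distances to the source charges are 1.87 m, 0.664 m, 1.35 m; V_B = Σ kqᵢ/rᵢ = 27.8 V.
ΔV = V_B − V_A = -250 V.
W_field = −qΔV = −(-6.85×10⁻⁹ C)(-250 V) = -1.71×10⁻⁶ J.

-1.71×10⁻⁶ J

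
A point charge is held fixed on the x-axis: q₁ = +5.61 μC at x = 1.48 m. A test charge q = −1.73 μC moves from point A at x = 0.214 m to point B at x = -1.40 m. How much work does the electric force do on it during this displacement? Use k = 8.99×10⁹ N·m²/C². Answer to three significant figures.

-0.0386 J

The work done by the electric force is W_field = −ΔU = −q(V_B − V_A) = q(V_A − V_B).
At A: distance to the source charge is 1.27 m; V_A = kq₁/r = 3.98×10⁴ V.
At B: distance to the source charge is 2.88 m; V_B = kq₁/r = 1.75×10⁴ V.
ΔV = V_B − V_A = -2.23×10⁴ V.
W_field = −qΔV = −(-1.73×10⁻⁶ C)(-2.23×10⁴ V) = -0.0386 J.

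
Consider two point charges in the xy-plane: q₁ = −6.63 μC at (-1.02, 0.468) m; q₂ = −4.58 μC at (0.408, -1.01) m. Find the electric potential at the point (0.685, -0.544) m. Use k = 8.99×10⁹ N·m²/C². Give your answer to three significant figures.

-1.06×10⁵ V

The total potential is the scalar sum of each charge's contribution, V = Σ kqᵢ/rᵢ.
Distances from the field point to each charge: r₁ = 1.98 m, r₂ = 0.542 m.
V = k[(-6.63×10⁻⁶)/(1.98) + (-4.58×10⁻⁶)/(0.542)] = -1.06×10⁵ V.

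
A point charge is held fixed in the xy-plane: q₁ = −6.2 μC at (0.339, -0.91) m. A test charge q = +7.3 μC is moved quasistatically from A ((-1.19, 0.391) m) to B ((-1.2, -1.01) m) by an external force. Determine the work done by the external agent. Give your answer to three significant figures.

-0.0612 J

For quasistatic motion the external work equals the change in potential energy: W_ext = qΔV = q(V_B − V_A).
At A: distance to the source charge is 2.01 m; V_A = kq₁/r = -2.78×10⁴ V.
At B: distance to the source charge is 1.54 m; V_B = kq₁/r = -3.61×10⁴ V.
ΔV = V_B − V_A = -8380 V.
W_ext = qΔV = (7.30×10⁻⁶ C)(-8380 V) = -0.0612 J.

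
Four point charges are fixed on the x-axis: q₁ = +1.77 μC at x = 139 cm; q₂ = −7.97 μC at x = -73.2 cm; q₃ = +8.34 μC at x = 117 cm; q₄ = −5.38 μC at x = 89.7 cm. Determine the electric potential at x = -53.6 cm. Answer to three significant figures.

-3.47×10⁵ V

The total potential is the scalar sum of each charge's contribution, V = Σ kqᵢ/rᵢ.
Distances from the field point to each charge: r₁ = 1.93 m, r₂ = 0.196 m, r₃ = 1.71 m, r₄ = 1.43 m.
V = k[(1.77×10⁻⁶)/(1.93) + (-7.97×10⁻⁶)/(0.196) + (8.34×10⁻⁶)/(1.71) + (-5.38×10⁻⁶)/(1.43)] = -3.47×10⁵ V.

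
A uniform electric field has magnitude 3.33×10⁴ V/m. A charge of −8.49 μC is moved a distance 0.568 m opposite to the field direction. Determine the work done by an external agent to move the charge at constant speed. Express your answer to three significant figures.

The potential change for a displacement 0.568 m opposite to the field direction is ΔV = +Ed = 1.89×10⁴ V.
W_ext = qΔV = -0.161 J.

-0.161 J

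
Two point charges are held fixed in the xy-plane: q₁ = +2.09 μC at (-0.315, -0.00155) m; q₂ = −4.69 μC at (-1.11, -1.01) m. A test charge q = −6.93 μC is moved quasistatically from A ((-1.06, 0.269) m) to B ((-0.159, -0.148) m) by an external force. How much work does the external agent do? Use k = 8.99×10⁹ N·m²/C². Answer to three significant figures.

-0.445 J

For quasistatic motion the external work equals the change in potential energy: W_ext = qΔV = q(V_B − V_A).
At A: distances to the source charges are 0.793 m, 1.28 m; V_A = Σ kqᵢ/rᵢ = -9240 V.
At B: distances to the source charges are 0.214 m, 1.28 m; V_B = Σ kqᵢ/rᵢ = 5.50×10⁴ V.
ΔV = V_B − V_A = 6.42×10⁴ V.
W_ext = qΔV = (-6.93×10⁻⁶ C)(6.42×10⁴ V) = -0.445 J.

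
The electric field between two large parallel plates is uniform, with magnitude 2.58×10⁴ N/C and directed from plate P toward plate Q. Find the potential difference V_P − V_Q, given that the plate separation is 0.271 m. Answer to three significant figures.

In a uniform field, potential decreases in the direction of E: ΔV = −E·d for a displacement d parallel to E.
Going from Q to P is a displacement of 0.271 m opposite to the field, so V_P − V_Q = +Ed = 6990 V.

6990 V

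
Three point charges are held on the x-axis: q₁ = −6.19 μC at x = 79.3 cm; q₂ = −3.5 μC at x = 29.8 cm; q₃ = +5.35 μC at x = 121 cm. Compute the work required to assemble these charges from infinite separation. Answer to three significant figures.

The work to assemble the configuration equals its total potential energy, U = Σ kqᵢqⱼ/rᵢⱼ over all pairs.
Pair separations: r₁₂ = 0.495 m, r₁₃ = 0.417 m, r₂₃ = 0.912 m.
U = (0.393) + (-0.714) + (-0.185) = -0.505 J.

-0.505 J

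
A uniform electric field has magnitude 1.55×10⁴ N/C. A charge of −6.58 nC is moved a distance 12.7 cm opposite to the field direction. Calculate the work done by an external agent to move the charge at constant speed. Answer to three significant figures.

The potential change for a displacement 12.7 cm opposite to the field direction is ΔV = +Ed = 1970 V.
W_ext = qΔV = -1.30×10⁻⁵ J.

-1.30×10⁻⁵ J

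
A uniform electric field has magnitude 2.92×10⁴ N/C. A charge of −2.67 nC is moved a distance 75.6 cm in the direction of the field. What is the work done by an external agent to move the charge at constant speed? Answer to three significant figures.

5.89×10⁻⁵ J

The potential change for a displacement 75.6 cm in the direction of the field is ΔV = −Ed = -2.21×10⁴ V.
W_ext = qΔV = 5.89×10⁻⁵ J.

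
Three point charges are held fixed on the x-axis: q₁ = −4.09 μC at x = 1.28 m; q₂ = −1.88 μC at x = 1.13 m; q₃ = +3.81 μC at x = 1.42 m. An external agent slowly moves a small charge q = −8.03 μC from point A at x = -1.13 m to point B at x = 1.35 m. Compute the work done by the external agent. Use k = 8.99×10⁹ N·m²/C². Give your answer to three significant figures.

For quasistatic motion the external work equals the change in potential energy: W_ext = qΔV = q(V_B − V_A).
At A: distances to the source charges are 2.41 m, 2.26 m, 2.55 m; V_A = Σ kqᵢ/rᵢ = -9300 V.
At B: distances to the source charges are 0.0700 m, 0.220 m, 0.0700 m; V_B = Σ kqᵢ/rᵢ = -1.13×10⁵ V.
ΔV = V_B − V_A = -1.03×10⁵ V.
W_ext = qΔV = (-8.03×10⁻⁶ C)(-1.03×10⁵ V) = 0.831 J.

0.831 J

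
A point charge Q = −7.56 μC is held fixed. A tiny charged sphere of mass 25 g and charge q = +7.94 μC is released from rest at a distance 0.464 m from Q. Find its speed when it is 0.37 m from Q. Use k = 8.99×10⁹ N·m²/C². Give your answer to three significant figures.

Only the electrostatic force acts, so mechanical energy is conserved: ½mv² = U₁ − U₂ = kQq(1/r₁ − 1/r₂).
U₁ − U₂ = (8.99×10⁹ N·m²/C²)(-7.56×10⁻⁶ C)(7.94×10⁻⁶ C)(1/0.464 − 1/0.370) = 0.295 J.
v = √(2·0.295/0.0250) = 4.86 m/s.

4.86 m/s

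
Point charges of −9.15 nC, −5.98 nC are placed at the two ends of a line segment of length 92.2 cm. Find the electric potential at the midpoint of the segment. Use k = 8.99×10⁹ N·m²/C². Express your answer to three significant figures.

-295 V

Electric potential is a scalar, so the contributions from each charge add algebraically: V = Σ kqᵢ/rᵢ.
Each charge is 0.461 m from the midpoint.
V = k[(-9.15×10⁻⁹)/(0.461) + (-5.98×10⁻⁹)/(0.461)] = -295 V.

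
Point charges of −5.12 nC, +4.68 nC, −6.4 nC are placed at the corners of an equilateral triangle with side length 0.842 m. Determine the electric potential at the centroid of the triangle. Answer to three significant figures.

-126 V

Electric potential is a scalar, so the contributions from each charge add algebraically: V = Σ kqᵢ/rᵢ.
The distance from each vertex to the centroid is a/√3 = 0.486 m.
V = k[(-5.12×10⁻⁹)/(0.486) + (4.68×10⁻⁹)/(0.486) + (-6.40×10⁻⁹)/(0.486)] = -126 V.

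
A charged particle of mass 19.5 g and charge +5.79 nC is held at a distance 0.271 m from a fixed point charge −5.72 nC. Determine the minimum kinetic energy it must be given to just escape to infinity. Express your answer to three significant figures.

To just escape, total mechanical energy must reach zero at infinity: ½mv²_min + U = 0, so ½mv²_min = −U = |kQq|/r.
|U| = |kQq|/r = (8.99×10⁹ N·m²/C²)(5.72×10⁻⁹)(5.79×10⁻⁹)/(0.271) = 1.10×10⁻⁶ J.

1.10×10⁻⁶ J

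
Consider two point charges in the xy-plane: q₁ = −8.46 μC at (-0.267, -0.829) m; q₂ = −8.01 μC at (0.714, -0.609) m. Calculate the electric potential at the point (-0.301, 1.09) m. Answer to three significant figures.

-7.60×10⁴ V

Electric potential is a scalar, so the contributions from each charge add algebraically: V = Σ kqᵢ/rᵢ.
Distances from the field point to each charge: r₁ = 1.92 m, r₂ = 1.98 m.
V = k[(-8.46×10⁻⁶)/(1.92) + (-8.01×10⁻⁶)/(1.98)] = -7.60×10⁴ V.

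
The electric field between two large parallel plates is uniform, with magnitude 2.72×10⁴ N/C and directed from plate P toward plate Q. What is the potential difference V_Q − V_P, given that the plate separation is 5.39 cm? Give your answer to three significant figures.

-1470 V

In a uniform field, potential decreases in the direction of E: ΔV = −E·d for a displacement d parallel to E.
Going from P to Q is a displacement of 5.39 cm along the field, so V_Q − V_P = −Ed = -1470 V.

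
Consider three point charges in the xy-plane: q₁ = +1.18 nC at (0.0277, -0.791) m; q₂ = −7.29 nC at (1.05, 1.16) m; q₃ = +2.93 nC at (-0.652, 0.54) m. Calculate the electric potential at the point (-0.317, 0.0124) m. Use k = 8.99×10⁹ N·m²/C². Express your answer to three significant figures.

17.6 V

Electric potential is a scalar, so the contributions from each charge add algebraically: V = Σ kqᵢ/rᵢ.
Distances from the field point to each charge: r₁ = 0.874 m, r₂ = 1.78 m, r₃ = 0.625 m.
V = k[(1.18×10⁻⁹)/(0.874) + (-7.29×10⁻⁹)/(1.78) + (2.93×10⁻⁹)/(0.625)] = 17.6 V.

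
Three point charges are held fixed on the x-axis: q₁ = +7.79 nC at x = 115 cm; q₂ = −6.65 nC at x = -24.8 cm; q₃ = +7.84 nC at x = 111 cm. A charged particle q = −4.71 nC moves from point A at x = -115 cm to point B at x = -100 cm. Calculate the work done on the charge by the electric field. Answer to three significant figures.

-4.18×10⁻⁸ J

The work done by the electric force is W_field = −ΔU = −q(V_B − V_A) = q(V_A − V_B).
At A: distances to the source charges are 2.30 m, 0.902 m, 2.26 m; V_A = Σ kqᵢ/rᵢ = -4.64 V.
At B: distances to the source charges are 2.15 m, 0.752 m, 2.11 m; V_B = Σ kqᵢ/rᵢ = -13.5 V.
ΔV = V_B − V_A = -8.88 V.
W_field = −qΔV = −(-4.71×10⁻⁹ C)(-8.88 V) = -4.18×10⁻⁸ J.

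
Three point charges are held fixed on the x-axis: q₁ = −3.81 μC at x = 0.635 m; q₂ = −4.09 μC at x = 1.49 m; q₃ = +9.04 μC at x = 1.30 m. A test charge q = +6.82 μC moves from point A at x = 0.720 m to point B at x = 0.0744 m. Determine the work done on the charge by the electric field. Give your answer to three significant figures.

-1.98 J

The work done by the electric force is W_field = −ΔU = −q(V_B − V_A) = q(V_A − V_B).
At A: distances to the source charges are 0.0850 m, 0.770 m, 0.580 m; V_A = Σ kqᵢ/rᵢ = -3.11×10⁵ V.
At B: distances to the source charges are 0.561 m, 1.42 m, 1.23 m; V_B = Σ kqᵢ/rᵢ = -2.08×10⁴ V.
ΔV = V_B − V_A = 2.90×10⁵ V.
W_field = −qΔV = −(6.82×10⁻⁶ C)(2.90×10⁵ V) = -1.98 J.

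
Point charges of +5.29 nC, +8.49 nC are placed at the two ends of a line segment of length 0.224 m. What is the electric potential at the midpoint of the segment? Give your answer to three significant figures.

1110 V

The total potential is the scalar sum of each charge's contribution, V = Σ kqᵢ/rᵢ.
Each charge is 0.112 m from the midpoint.
V = k[(5.29×10⁻⁹)/(0.112) + (8.49×10⁻⁹)/(0.112)] = 1110 V.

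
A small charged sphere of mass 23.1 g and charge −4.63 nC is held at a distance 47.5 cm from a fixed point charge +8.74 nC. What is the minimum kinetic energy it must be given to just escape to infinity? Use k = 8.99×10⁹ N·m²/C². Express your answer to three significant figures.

To just escape, total mechanical energy must reach zero at infinity: ½mv²_min + U = 0, so ½mv²_min = −U = |kQq|/r.
|U| = |kQq|/r = (8.99×10⁹ N·m²/C²)(8.74×10⁻⁹)(4.63×10⁻⁹)/(0.475) = 7.66×10⁻⁷ J.

7.66×10⁻⁷ J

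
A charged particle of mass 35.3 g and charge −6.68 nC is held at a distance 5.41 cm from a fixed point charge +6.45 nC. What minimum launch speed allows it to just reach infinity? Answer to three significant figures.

To just escape, total mechanical energy must reach zero at infinity: ½mv²_min + U = 0, so ½mv²_min = −U = |kQq|/r.
|U| = |kQq|/r = (8.99×10⁹ N·m²/C²)(6.45×10⁻⁹)(6.68×10⁻⁹)/(0.0541) = 7.16×10⁻⁶ J.
v_min = √(2|U|/m) = √(2·7.16×10⁻⁶/0.0353) = 0.0201 m/s.

0.0201 m/s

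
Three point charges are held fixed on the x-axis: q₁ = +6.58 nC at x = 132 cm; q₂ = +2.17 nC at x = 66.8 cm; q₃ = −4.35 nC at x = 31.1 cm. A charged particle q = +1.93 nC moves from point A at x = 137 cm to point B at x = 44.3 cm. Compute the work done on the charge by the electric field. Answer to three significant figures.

The work done by the electric force is W_field = −ΔU = −q(V_B − V_A) = q(V_A − V_B).
At A: distances to the source charges are 0.0500 m, 0.702 m, 1.06 m; V_A = Σ kqᵢ/rᵢ = 1170 V.
At B: distances to the source charges are 0.877 m, 0.225 m, 0.132 m; V_B = Σ kqᵢ/rᵢ = -142 V.
ΔV = V_B − V_A = -1320 V.
W_field = −qΔV = −(1.93×10⁻⁹ C)(-1320 V) = 2.54×10⁻⁶ J.

2.54×10⁻⁶ J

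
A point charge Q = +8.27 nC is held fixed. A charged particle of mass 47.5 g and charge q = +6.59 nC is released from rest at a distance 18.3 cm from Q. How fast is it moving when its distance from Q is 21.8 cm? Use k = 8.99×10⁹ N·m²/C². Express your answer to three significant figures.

Only the electrostatic force acts, so mechanical energy is conserved: ½mv² = U₁ − U₂ = kQq(1/r₁ − 1/r₂).
U₁ − U₂ = (8.99×10⁹ N·m²/C²)(8.27×10⁻⁹ C)(6.59×10⁻⁹ C)(1/0.183 − 1/0.218) = 4.30×10⁻⁷ J.
v = √(2·4.30×10⁻⁷/0.0475) = 4.25×10⁻³ m/s.

4.25×10⁻³ m/s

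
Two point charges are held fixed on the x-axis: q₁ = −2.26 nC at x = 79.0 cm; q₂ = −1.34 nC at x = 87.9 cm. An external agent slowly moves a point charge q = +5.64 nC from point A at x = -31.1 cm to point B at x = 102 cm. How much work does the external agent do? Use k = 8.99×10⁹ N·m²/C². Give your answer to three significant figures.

For quasistatic motion the external work equals the change in potential energy: W_ext = qΔV = q(V_B − V_A).
At A: distances to the source charges are 1.10 m, 1.19 m; V_A = Σ kqᵢ/rᵢ = -28.6 V.
At B: distances to the source charges are 0.230 m, 0.141 m; V_B = Σ kqᵢ/rᵢ = -174 V.
ΔV = V_B − V_A = -145 V.
W_ext = qΔV = (5.64×10⁻⁹ C)(-145 V) = -8.19×10⁻⁷ J.

-8.19×10⁻⁷ J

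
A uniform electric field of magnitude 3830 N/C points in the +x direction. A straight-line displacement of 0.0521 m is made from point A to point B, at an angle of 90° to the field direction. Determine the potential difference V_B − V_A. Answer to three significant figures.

Only the component of displacement along E changes the potential: ΔV = −E·d·cosθ.
ΔV = −(3830 V/m)(0.0521 m)cos90° = 0 V.

0 V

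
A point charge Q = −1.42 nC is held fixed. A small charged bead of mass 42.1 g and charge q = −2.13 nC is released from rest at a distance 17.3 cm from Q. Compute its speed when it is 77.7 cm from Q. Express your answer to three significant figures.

Only the electrostatic force acts, so mechanical energy is conserved: ½mv² = U₁ − U₂ = kQq(1/r₁ − 1/r₂).
U₁ − U₂ = (8.99×10⁹ N·m²/C²)(-1.42×10⁻⁹ C)(-2.13×10⁻⁹ C)(1/0.173 − 1/0.777) = 1.22×10⁻⁷ J.
v = √(2·1.22×10⁻⁷/0.0421) = 2.41×10⁻³ m/s.

2.41×10⁻³ m/s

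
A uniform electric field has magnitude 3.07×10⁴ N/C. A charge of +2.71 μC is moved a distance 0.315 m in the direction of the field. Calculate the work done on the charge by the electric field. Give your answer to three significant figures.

0.0262 J

The potential change for a displacement 0.315 m in the direction of the field is ΔV = −Ed = -9670 V.
W_field = −qΔV = 0.0262 J.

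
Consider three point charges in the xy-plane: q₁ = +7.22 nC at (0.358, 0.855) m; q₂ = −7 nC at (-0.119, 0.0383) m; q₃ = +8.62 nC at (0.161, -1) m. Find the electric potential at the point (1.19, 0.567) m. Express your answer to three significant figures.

The total potential is the scalar sum of each charge's contribution, V = Σ kqᵢ/rᵢ.
Distances from the field point to each charge: r₁ = 0.880 m, r₂ = 1.41 m, r₃ = 1.87 m.
V = k[(7.22×10⁻⁹)/(0.880) + (-7.00×10⁻⁹)/(1.41) + (8.62×10⁻⁹)/(1.87)] = 70.5 V.

70.5 V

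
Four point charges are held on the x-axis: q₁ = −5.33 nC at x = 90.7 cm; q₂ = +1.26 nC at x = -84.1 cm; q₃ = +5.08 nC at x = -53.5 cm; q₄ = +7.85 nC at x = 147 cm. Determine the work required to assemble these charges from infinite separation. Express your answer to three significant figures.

The assembly work is the sum of pairwise potential energies, U = Σ_{i<j} kqᵢqⱼ/rᵢⱼ.
Pair separations: r₁₂ = 1.75 m, r₁₃ = 1.44 m, r₁₄ = 0.563 m, r₂₃ = 0.306 m, r₂₄ = 2.31 m, r₃₄ = 2.00 m.
Summing all 6 pair terms gives U = -4.66×10⁻⁷ J.

-4.66×10⁻⁷ J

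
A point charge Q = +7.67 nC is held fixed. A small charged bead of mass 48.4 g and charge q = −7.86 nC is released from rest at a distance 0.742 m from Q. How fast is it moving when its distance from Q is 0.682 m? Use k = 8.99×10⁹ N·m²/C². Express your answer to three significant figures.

Only the electrostatic force acts, so mechanical energy is conserved: ½mv² = U₁ − U₂ = kQq(1/r₁ − 1/r₂).
U₁ − U₂ = (8.99×10⁹ N·m²/C²)(7.67×10⁻⁹ C)(-7.86×10⁻⁹ C)(1/0.742 − 1/0.682) = 6.43×10⁻⁸ J.
v = √(2·6.43×10⁻⁸/0.0484) = 1.63×10⁻³ m/s.

1.63×10⁻³ m/s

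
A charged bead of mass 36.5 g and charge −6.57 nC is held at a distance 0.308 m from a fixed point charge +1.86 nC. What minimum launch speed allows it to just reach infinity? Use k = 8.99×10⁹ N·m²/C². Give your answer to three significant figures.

To just escape, total mechanical energy must reach zero at infinity: ½mv²_min + U = 0, so ½mv²_min = −U = |kQq|/r.
|U| = |kQq|/r = (8.99×10⁹ N·m²/C²)(1.86×10⁻⁹)(6.57×10⁻⁹)/(0.308) = 3.57×10⁻⁷ J.
v_min = √(2|U|/m) = √(2·3.57×10⁻⁷/0.0365) = 4.42×10⁻³ m/s.

4.42×10⁻³ m/s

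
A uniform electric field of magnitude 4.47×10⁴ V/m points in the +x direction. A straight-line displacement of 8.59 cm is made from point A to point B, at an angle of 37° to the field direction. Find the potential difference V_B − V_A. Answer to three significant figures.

Only the component of displacement along E changes the potential: ΔV = −E·d·cosθ.
ΔV = −(4.47×10⁴ V/m)(0.0859 m)cos37° = -3070 V.

-3070 V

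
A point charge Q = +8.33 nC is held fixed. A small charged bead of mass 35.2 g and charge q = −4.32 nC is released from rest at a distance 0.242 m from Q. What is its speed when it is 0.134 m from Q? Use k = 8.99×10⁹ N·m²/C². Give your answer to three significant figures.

Only the electrostatic force acts, so mechanical energy is conserved: ½mv² = U₁ − U₂ = kQq(1/r₁ − 1/r₂).
U₁ − U₂ = (8.99×10⁹ N·m²/C²)(8.33×10⁻⁹ C)(-4.32×10⁻⁹ C)(1/0.242 − 1/0.134) = 1.08×10⁻⁶ J.
v = √(2·1.08×10⁻⁶/0.0352) = 7.82×10⁻³ m/s.

7.82×10⁻³ m/s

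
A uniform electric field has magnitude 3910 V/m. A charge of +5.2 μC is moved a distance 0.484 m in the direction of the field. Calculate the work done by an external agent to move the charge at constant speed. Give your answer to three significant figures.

-9.84×10⁻³ J

The potential change for a displacement 0.484 m in the direction of the field is ΔV = −Ed = -1890 V.
W_ext = qΔV = -9.84×10⁻³ J.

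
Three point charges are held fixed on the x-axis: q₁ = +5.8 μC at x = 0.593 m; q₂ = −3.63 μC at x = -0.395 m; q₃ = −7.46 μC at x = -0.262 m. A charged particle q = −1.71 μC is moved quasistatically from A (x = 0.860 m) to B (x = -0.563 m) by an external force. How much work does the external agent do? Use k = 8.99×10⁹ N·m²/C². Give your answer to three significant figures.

For quasistatic motion the external work equals the change in potential energy: W_ext = qΔV = q(V_B − V_A).
At A: distances to the source charges are 0.267 m, 1.25 m, 1.12 m; V_A = Σ kqᵢ/rᵢ = 1.10×10⁵ V.
At B: distances to the source charges are 1.16 m, 0.168 m, 0.301 m; V_B = Σ kqᵢ/rᵢ = -3.72×10⁵ V.
ΔV = V_B − V_A = -4.81×10⁵ V.
W_ext = qΔV = (-1.71×10⁻⁶ C)(-4.81×10⁵ V) = 0.823 J.

0.823 J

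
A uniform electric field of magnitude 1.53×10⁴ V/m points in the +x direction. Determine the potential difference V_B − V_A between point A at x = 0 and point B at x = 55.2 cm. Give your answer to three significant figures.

-8450 V

In a uniform field, potential decreases in the direction of E: V_B − V_A = −E·Δx.
V_B − V_A = −(1.53×10⁴ V/m)(0.552 m) = -8450 V.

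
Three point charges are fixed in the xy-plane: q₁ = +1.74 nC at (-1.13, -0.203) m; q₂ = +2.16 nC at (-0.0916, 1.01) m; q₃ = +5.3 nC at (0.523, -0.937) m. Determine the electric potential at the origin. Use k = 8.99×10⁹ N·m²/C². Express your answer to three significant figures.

Electric potential is a scalar, so the contributions from each charge add algebraically: V = Σ kqᵢ/rᵢ.
Distances from the field point to each charge: r₁ = 1.15 m, r₂ = 1.01 m, r₃ = 1.07 m.
V = k[(1.74×10⁻⁹)/(1.15) + (2.16×10⁻⁹)/(1.01) + (5.30×10⁻⁹)/(1.07)] = 77.2 V.

77.2 V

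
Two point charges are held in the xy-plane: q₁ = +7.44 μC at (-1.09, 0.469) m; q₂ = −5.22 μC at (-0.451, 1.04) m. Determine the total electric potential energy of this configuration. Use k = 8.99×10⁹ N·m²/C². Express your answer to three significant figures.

The work to assemble the configuration equals its total potential energy, U = Σ kqᵢqⱼ/rᵢⱼ over all pairs.
Pair separations: r₁₂ = 0.857 m.
U = (-0.407) = -0.407 J.

-0.407 J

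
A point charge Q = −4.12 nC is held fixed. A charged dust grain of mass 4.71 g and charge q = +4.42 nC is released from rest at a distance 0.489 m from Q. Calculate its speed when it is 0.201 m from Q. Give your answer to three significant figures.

0.0143 m/s

Only the electrostatic force acts, so mechanical energy is conserved: ½mv² = U₁ − U₂ = kQq(1/r₁ − 1/r₂).
U₁ − U₂ = (8.99×10⁹ N·m²/C²)(-4.12×10⁻⁹ C)(4.42×10⁻⁹ C)(1/0.489 − 1/0.201) = 4.80×10⁻⁷ J.
v = √(2·4.80×10⁻⁷/4.71×10⁻³) = 0.0143 m/s.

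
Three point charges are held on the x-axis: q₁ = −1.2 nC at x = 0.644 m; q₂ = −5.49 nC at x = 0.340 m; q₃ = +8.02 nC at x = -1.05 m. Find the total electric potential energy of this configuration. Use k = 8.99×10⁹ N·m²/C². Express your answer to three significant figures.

-1.41×10⁻⁷ J

The work to assemble the configuration equals its total potential energy, U = Σ kqᵢqⱼ/rᵢⱼ over all pairs.
Pair separations: r₁₂ = 0.304 m, r₁₃ = 1.69 m, r₂₃ = 1.39 m.
U = (1.95×10⁻⁷) + (-5.11×10⁻⁸) + (-2.85×10⁻⁷) = -1.41×10⁻⁷ J.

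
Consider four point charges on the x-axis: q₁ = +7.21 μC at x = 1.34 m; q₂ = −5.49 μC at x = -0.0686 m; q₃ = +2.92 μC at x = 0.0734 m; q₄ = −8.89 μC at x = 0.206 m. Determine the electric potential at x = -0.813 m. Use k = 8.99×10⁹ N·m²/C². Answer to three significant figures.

-8.50×10⁴ V

The total potential is the scalar sum of each charge's contribution, V = Σ kqᵢ/rᵢ.
Distances from the field point to each charge: r₁ = 2.15 m, r₂ = 0.744 m, r₃ = 0.886 m, r₄ = 1.02 m.
V = k[(7.21×10⁻⁶)/(2.15) + (-5.49×10⁻⁶)/(0.744) + (2.92×10⁻⁶)/(0.886) + (-8.89×10⁻⁶)/(1.02)] = -8.50×10⁴ V.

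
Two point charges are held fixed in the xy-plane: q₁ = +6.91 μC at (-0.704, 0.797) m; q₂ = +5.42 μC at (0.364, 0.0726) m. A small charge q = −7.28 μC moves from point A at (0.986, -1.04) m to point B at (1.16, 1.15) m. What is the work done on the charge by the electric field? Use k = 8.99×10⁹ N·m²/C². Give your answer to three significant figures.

The work done by the electric force is W_field = −ΔU = −q(V_B − V_A) = q(V_A − V_B).
At A: distances to the source charges are 2.50 m, 1.27 m; V_A = Σ kqᵢ/rᵢ = 6.31×10⁴ V.
At B: distances to the source charges are 1.90 m, 1.34 m; V_B = Σ kqᵢ/rᵢ = 6.91×10⁴ V.
ΔV = V_B − V_A = 6010 V.
W_field = −qΔV = −(-7.28×10⁻⁶ C)(6010 V) = 0.0437 J.

0.0437 J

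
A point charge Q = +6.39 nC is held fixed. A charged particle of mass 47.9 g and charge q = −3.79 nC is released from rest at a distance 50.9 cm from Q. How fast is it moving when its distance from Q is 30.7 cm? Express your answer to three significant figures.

3.43×10⁻³ m/s

Only the electrostatic force acts, so mechanical energy is conserved: ½mv² = U₁ − U₂ = kQq(1/r₁ − 1/r₂).
U₁ − U₂ = (8.99×10⁹ N·m²/C²)(6.39×10⁻⁹ C)(-3.79×10⁻⁹ C)(1/0.509 − 1/0.307) = 2.81×10⁻⁷ J.
v = √(2·2.81×10⁻⁷/0.0479) = 3.43×10⁻³ m/s.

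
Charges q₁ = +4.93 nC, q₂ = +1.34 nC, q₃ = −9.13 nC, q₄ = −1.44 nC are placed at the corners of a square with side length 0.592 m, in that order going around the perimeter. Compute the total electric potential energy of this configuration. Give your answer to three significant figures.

The work to assemble the configuration equals its total potential energy, U = Σ kqᵢqⱼ/rᵢⱼ over all pairs.
The four side pairs have separation 0.592 m and the two diagonal pairs 0.837 m.
Summing all 6 pair terms gives U = -4.98×10⁻⁷ J.

-4.98×10⁻⁷ J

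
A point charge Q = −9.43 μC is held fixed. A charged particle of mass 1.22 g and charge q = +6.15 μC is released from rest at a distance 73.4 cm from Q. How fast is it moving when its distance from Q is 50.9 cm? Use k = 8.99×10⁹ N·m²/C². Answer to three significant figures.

Only the electrostatic force acts, so mechanical energy is conserved: ½mv² = U₁ − U₂ = kQq(1/r₁ − 1/r₂).
U₁ − U₂ = (8.99×10⁹ N·m²/C²)(-9.43×10⁻⁶ C)(6.15×10⁻⁶ C)(1/0.734 − 1/0.509) = 0.314 J.
v = √(2·0.314/1.22×10⁻³) = 22.7 m/s.

22.7 m/s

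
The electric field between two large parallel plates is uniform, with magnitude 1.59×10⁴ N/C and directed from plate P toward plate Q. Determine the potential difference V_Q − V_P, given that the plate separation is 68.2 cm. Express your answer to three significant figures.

-1.08×10⁴ V

In a uniform field, potential decreases in the direction of E: ΔV = −E·d for a displacement d parallel to E.
Going from P to Q is a displacement of 68.2 cm along the field, so V_Q − V_P = −Ed = -1.08×10⁴ V.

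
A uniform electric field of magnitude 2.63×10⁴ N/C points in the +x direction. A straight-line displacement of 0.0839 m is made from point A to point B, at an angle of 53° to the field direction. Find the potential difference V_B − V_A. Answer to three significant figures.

-1330 V

Only the component of displacement along E changes the potential: ΔV = −E·d·cosθ.
ΔV = −(2.63×10⁴ V/m)(0.0839 m)cos53° = -1330 V.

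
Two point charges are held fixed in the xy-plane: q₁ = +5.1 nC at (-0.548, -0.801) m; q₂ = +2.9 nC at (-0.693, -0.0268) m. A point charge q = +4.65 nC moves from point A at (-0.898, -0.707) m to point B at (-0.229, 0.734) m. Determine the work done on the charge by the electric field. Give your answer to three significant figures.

The work done by the electric force is W_field = −ΔU = −q(V_B − V_A) = q(V_A − V_B).
At A: distances to the source charges are 0.362 m, 0.710 m; V_A = Σ kqᵢ/rᵢ = 163 V.
At B: distances to the source charges are 1.57 m, 0.891 m; V_B = Σ kqᵢ/rᵢ = 58.5 V.
ΔV = V_B − V_A = -105 V.
W_field = −qΔV = −(4.65×10⁻⁹ C)(-105 V) = 4.87×10⁻⁷ J.

4.87×10⁻⁷ J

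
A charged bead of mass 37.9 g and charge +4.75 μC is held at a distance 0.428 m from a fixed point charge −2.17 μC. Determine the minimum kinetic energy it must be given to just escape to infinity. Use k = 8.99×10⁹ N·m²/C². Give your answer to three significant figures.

0.217 J

To just escape, total mechanical energy must reach zero at infinity: ½mv²_min + U = 0, so ½mv²_min = −U = |kQq|/r.
|U| = |kQq|/r = (8.99×10⁹ N·m²/C²)(2.17×10⁻⁶)(4.75×10⁻⁶)/(0.428) = 0.217 J.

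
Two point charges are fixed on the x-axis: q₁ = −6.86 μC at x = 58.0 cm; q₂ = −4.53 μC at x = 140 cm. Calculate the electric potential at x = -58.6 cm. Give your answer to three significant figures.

-7.34×10⁴ V

The total potential is the scalar sum of each charge's contribution, V = Σ kqᵢ/rᵢ.
Distances from the field point to each charge: r₁ = 1.17 m, r₂ = 1.99 m.
V = k[(-6.86×10⁻⁶)/(1.17) + (-4.53×10⁻⁶)/(1.99)] = -7.34×10⁴ V.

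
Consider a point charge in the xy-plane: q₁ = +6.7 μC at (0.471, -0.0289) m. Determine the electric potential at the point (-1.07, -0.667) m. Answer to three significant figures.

3.61×10⁴ V

The total potential is the scalar sum of each charge's contribution, V = Σ kqᵢ/rᵢ.
Distances from the field point to each charge: r₁ = 1.67 m.
V = k[(6.70×10⁻⁶)/(1.67)] = 3.61×10⁴ V.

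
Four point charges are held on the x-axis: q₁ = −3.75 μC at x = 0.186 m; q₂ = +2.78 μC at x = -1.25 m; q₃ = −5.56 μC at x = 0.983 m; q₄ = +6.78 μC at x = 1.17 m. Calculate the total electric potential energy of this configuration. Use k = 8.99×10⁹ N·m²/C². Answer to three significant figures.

-1.87 J

The work to assemble the configuration equals its total potential energy, U = Σ kqᵢqⱼ/rᵢⱼ over all pairs.
Pair separations: r₁₂ = 1.44 m, r₁₃ = 0.797 m, r₁₄ = 0.984 m, r₂₃ = 2.23 m, r₂₄ = 2.42 m, r₃₄ = 0.187 m.
Summing all 6 pair terms gives U = -1.87 J.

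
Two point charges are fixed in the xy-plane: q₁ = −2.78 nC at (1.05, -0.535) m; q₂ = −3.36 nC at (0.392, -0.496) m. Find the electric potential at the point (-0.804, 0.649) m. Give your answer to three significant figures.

-29.6 V

Electric potential is a scalar, so the contributions from each charge add algebraically: V = Σ kqᵢ/rᵢ.
Distances from the field point to each charge: r₁ = 2.20 m, r₂ = 1.66 m.
V = k[(-2.78×10⁻⁹)/(2.20) + (-3.36×10⁻⁹)/(1.66)] = -29.6 V.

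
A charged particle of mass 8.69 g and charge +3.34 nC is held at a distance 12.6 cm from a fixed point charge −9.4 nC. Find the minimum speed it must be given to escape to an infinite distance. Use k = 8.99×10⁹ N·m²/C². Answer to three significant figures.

To just escape, total mechanical energy must reach zero at infinity: ½mv²_min + U = 0, so ½mv²_min = −U = |kQq|/r.
|U| = |kQq|/r = (8.99×10⁹ N·m²/C²)(9.40×10⁻⁹)(3.34×10⁻⁹)/(0.126) = 2.24×10⁻⁶ J.
v_min = √(2|U|/m) = √(2·2.24×10⁻⁶/8.69×10⁻³) = 0.0227 m/s.

0.0227 m/s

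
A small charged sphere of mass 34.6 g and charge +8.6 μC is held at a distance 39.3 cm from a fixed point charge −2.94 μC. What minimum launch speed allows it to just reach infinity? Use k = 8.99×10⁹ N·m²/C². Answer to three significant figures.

To just escape, total mechanical energy must reach zero at infinity: ½mv²_min + U = 0, so ½mv²_min = −U = |kQq|/r.
|U| = |kQq|/r = (8.99×10⁹ N·m²/C²)(2.94×10⁻⁶)(8.60×10⁻⁶)/(0.393) = 0.578 J.
v_min = √(2|U|/m) = √(2·0.578/0.0346) = 5.78 m/s.

5.78 m/s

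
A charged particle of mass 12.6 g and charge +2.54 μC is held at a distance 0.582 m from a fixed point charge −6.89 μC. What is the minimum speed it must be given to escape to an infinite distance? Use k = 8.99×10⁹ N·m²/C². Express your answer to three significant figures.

To just escape, total mechanical energy must reach zero at infinity: ½mv²_min + U = 0, so ½mv²_min = −U = |kQq|/r.
|U| = |kQq|/r = (8.99×10⁹ N·m²/C²)(6.89×10⁻⁶)(2.54×10⁻⁶)/(0.582) = 0.270 J.
v_min = √(2|U|/m) = √(2·0.270/0.0126) = 6.55 m/s.

6.55 m/s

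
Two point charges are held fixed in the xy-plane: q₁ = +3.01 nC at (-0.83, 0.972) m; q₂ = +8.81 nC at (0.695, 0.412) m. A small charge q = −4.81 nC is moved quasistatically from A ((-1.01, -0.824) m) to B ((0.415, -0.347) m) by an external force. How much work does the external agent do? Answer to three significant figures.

For quasistatic motion the external work equals the change in potential energy: W_ext = qΔV = q(V_B − V_A).
At A: distances to the source charges are 1.80 m, 2.11 m; V_A = Σ kqᵢ/rᵢ = 52.6 V.
At B: distances to the source charges are 1.81 m, 0.809 m; V_B = Σ kqᵢ/rᵢ = 113 V.
ΔV = V_B − V_A = 60.2 V.
W_ext = qΔV = (-4.81×10⁻⁹ C)(60.2 V) = -2.90×10⁻⁷ J.

-2.90×10⁻⁷ J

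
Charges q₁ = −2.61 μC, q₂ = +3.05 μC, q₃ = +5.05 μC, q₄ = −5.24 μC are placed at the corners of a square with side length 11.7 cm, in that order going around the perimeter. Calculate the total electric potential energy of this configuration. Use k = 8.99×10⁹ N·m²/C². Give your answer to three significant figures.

-2.00 J

The assembly work is the sum of pairwise potential energies, U = Σ_{i<j} kqᵢqⱼ/rᵢⱼ.
The four side pairs have separation 0.117 m and the two diagonal pairs 0.165 m.
Summing all 6 pair terms gives U = -2.00 J.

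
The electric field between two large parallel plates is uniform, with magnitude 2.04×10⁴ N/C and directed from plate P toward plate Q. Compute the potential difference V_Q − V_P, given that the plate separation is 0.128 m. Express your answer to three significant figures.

-2610 V

In a uniform field, potential decreases in the direction of E: ΔV = −E·d for a displacement d parallel to E.
Going from P to Q is a displacement of 0.128 m along the field, so V_Q − V_P = −Ed = -2610 V.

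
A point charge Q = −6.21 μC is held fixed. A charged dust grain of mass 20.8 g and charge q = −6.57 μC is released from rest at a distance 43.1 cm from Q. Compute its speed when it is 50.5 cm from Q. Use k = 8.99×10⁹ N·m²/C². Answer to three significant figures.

3.46 m/s

Only the electrostatic force acts, so mechanical energy is conserved: ½mv² = U₁ − U₂ = kQq(1/r₁ − 1/r₂).
U₁ − U₂ = (8.99×10⁹ N·m²/C²)(-6.21×10⁻⁶ C)(-6.57×10⁻⁶ C)(1/0.431 − 1/0.505) = 0.125 J.
v = √(2·0.125/0.0208) = 3.46 m/s.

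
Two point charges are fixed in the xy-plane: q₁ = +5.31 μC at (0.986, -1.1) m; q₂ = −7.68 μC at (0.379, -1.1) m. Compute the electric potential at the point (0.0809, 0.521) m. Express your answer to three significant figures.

The total potential is the scalar sum of each charge's contribution, V = Σ kqᵢ/rᵢ.
Distances from the field point to each charge: r₁ = 1.86 m, r₂ = 1.65 m.
V = k[(5.31×10⁻⁶)/(1.86) + (-7.68×10⁻⁶)/(1.65)] = -1.62×10⁴ V.

-1.62×10⁴ V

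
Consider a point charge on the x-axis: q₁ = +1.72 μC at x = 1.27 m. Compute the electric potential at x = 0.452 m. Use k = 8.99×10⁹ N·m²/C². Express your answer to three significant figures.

1.89×10⁴ V

The total potential is the scalar sum of each charge's contribution, V = Σ kqᵢ/rᵢ.
V = k[(1.72×10⁻⁶)/(0.818)] = 1.89×10⁴ V.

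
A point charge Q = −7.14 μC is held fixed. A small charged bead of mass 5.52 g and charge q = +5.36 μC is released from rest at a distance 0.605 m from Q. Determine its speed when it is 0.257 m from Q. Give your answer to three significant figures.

16.7 m/s

Only the electrostatic force acts, so mechanical energy is conserved: ½mv² = U₁ − U₂ = kQq(1/r₁ − 1/r₂).
U₁ − U₂ = (8.99×10⁹ N·m²/C²)(-7.14×10⁻⁶ C)(5.36×10⁻⁶ C)(1/0.605 − 1/0.257) = 0.770 J.
v = √(2·0.770/5.52×10⁻³) = 16.7 m/s.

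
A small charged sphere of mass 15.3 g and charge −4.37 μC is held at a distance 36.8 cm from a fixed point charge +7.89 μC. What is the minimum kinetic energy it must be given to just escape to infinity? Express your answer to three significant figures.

0.842 J

To just escape, total mechanical energy must reach zero at infinity: ½mv²_min + U = 0, so ½mv²_min = −U = |kQq|/r.
|U| = |kQq|/r = (8.99×10⁹ N·m²/C²)(7.89×10⁻⁶)(4.37×10⁻⁶)/(0.368) = 0.842 J.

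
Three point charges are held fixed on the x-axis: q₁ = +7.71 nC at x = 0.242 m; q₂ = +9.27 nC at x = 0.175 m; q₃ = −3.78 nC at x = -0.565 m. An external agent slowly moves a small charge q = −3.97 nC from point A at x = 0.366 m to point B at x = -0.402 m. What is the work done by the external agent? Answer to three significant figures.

3.63×10⁻⁶ J

For quasistatic motion the external work equals the change in potential energy: W_ext = qΔV = q(V_B − V_A).
At A: distances to the source charges are 0.124 m, 0.191 m, 0.931 m; V_A = Σ kqᵢ/rᵢ = 959 V.
At B: distances to the source charges are 0.644 m, 0.577 m, 0.163 m; V_B = Σ kqᵢ/rᵢ = 43.6 V.
ΔV = V_B − V_A = -915 V.
W_ext = qΔV = (-3.97×10⁻⁹ C)(-915 V) = 3.63×10⁻⁶ J.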